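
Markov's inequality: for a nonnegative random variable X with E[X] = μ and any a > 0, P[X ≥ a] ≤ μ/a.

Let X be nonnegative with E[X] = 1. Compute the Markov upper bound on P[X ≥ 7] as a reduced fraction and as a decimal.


μ = E[X] = 1, a = 7.
Markov: P[X ≥ 7] ≤ μ/a = (1)/7 = 1/7.
Numerically: ≈ 0.142857.
(Since a = 7 > μ = 1.000000, the bound 1/7 is < 1 and informative.)

P[X ≥ 7] ≤ 1/7 ≈ 0.142857.


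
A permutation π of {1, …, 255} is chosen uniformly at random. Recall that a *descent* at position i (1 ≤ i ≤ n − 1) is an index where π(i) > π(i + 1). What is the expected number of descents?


Write X = Σ X_I over i = 1, …, 254, with X_I the indicator of one descent.
There are 254 indicators.
For each fixed i, the pair (π(i), π(i+1)) is a uniformly random ordered pair of distinct values from {1, …, 255}; by symmetry P[π(i) > π(i+1)] = 1/2.
By linearity: E[X] = 254 · (1/2) = (255 − 1) · (1/2) = 127 ≈ 127.0000.

E[X] = 127 = 127.0000.


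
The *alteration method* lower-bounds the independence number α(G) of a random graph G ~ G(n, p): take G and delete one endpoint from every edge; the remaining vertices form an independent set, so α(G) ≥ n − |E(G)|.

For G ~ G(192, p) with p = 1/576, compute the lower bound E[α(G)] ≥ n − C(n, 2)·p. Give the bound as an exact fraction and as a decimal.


E[|E(G)|] = C(192, 2)·p = 18336 · (1/576) = 191/6.
E[α(G)] ≥ n − E[|E(G)|] = 192 − 191/6 = 961/6.
Numerically: ≈ 160.1667.
(This is only a lower bound; the true E[α(G)] may be larger.)

E[α(G)] ≥ 961/6 ≈ 160.1667.


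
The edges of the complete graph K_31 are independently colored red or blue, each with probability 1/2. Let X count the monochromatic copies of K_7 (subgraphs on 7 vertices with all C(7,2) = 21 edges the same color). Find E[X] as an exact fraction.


Let X = Σ_S X_S over the C(31, 7) = 2629575 subsets S of size 7, where X_S = 1 if the K_7 on S is monochromatic.
For a fixed S, the K_7 on S has C(7, 2) = 21 edges. P[all 21 edges red] = (1/2)^21, and likewise for blue, so P[monochromatic] = 2·(1/2)^21 = 2^{1 − 21} = 1/1048576.
Summing: E[X] = C(31, 7) · 2^{1 − 21} = 2629575 · 1/1048576 = 2629575/1048576.
Numerically: E[X] ≈ 2.508.

E[X] = C(31,7)·2^(1−C(7,2)) = 2629575/1048576 ≈ 2.508.


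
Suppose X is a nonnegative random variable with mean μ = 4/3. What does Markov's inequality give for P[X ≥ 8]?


μ = E[X] = 4/3, a = 8.
Markov: P[X ≥ 8] ≤ μ/a = (4/3)/8 = 1/6.
Numerically: ≈ 0.167.
(Since a = 8 > μ = 1.333, the bound 1/6 is < 1 and informative.)

P[X ≥ 8] ≤ 1/6 ≈ 0.167.


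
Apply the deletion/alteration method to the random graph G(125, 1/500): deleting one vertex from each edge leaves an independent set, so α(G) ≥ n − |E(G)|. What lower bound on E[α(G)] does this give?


E[|E(G)|] = C(125, 2)·p = 7750 · (1/500) = 31/2.
E[α(G)] ≥ n − E[|E(G)|] = 125 − 31/2 = 219/2.
Numerically: ≈ 109.5000.
(This is only a lower bound; the true E[α(G)] may be larger.)

E[α(G)] ≥ 219/2 ≈ 109.5000.


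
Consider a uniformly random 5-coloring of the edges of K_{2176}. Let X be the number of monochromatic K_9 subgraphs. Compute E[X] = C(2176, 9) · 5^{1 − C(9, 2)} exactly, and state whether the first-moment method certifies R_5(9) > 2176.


E[X] = C(2176, 9) · 5^{1 − 36} = 2964644298134342657641600 · 5^{−35} = 2964644298134342657641600/2910383045673370361328125.
As a reduced fraction: E[X] = 118585771925373706305664/116415321826934814453125 ≈ 1.01864.
Is E[X] < 1? NO.
Since E[X] ≥ 1, the first-moment bound is inconclusive at n = 2176; it does NOT by itself certify R_5(9) > 2176.

E[X] = 118585771925373706305664/116415321826934814453125 ≈ 1.01864; E[X] ≥ 1; first-moment method inconclusive here.


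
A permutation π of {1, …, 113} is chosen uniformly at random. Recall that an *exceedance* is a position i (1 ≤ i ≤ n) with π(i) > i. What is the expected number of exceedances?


Write X = Σ_{i=1}^{113} X_i, where X_i = 1_{π(i) > i}.
For each fixed i, π(i) is uniform over {1, …, 113} (marginal of a uniform permutation), so P[π(i) > i] = (n − i)/n. Summing: Σ_{i=1}^{113} (n − i)/n = (0 + 1 + … + 112)/113 = 113(113 − 1)/(2·113) = (113 − 1)/2.
Hence E[X] = Σ_{i=1}^{113} (113 − i)/113 = 56 ≈ 56.00000.

E[X] = 56 = 56.00000.


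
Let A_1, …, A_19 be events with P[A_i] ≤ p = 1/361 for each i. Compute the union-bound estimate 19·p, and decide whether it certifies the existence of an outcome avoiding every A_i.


Union bound: P[∪_{i=1}^{19} A_i] ≤ Σ_i P[A_i] ≤ 19·p = 19·(1/361) = 1/19.
Numerically: 1/19 ≈ 0.053.
Is 1/19 < 1? YES.
Since P[∪ A_i] ≤ 1/19 < 1, the complement has P[∩ A_i^c] ≥ 1 − 1/19 = 18/19 > 0, so some outcome avoids every A_i.

19·p = 1/19 ≈ 0.053; existence CERTIFIED by the union bound.


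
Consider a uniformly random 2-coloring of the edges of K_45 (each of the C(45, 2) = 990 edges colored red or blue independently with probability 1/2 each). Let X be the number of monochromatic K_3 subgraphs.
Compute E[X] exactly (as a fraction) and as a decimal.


Let X = Σ_S X_S over the C(45, 3) = 14190 subsets S of size 3, where X_S = 1 if the K_3 on S is monochromatic.
For a fixed S, the K_3 on S has C(3, 2) = 3 edges. P[all 3 edges red] = (1/2)^3, and likewise for blue, so P[monochromatic] = 2·(1/2)^3 = 2^{1 − 3} = 1/4.
By linearity of expectation: E[X] = C(45, 3) · 2^{1 − 3} = 14190 · 1/4 = 7095/2.
Numerically: E[X] ≈ 3547.500.

E[X] = C(45,3)·2^(1−C(3,2)) = 7095/2 ≈ 3547.500.


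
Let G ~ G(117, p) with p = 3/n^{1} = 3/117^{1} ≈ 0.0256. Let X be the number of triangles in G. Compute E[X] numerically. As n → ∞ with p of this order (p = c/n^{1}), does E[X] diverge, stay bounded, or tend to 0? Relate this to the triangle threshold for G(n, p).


Number of potential triangles: C(117, 3) = 260130.
Each occurs with probability p³ ≈ (0.0256)³ ≈ 1.68580e-05.
By linearity: E[X] = C(117, 3)·p³ ≈ 260130 · 1.68580e-05 ≈ 4.385.
Here α = 1, so p = 3/n is exactly at the triangle threshold p ~ 1/n. Asymptotically E[X] → c³/6 = 3³/6 = 9/2 ≈ 4.500, a bounded constant. In this regime the triangle count is asymptotically Poisson(c³/6).

E[X] ≈ 4.385; in regime p = Θ(1/n^{1}) E[X] stays bounded (at the triangle threshold p ~ 1/n).


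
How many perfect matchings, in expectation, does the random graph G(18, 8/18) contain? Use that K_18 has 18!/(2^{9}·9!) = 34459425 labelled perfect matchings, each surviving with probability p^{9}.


K_18 has 18!/(2^{9}·9!) = 34459425 labelled perfect matchings.
For each such perfect matching H, let X_H = 1 if all 9 edges of H are present in G. Then P[X_H = 1] = p^{9} = (4/9)^{9} = 262144/387420489.
By linearity: E[X] = Σ_H E[X_H] = 34459425 · p^{9} = 34459425 · 262144/387420489 = 111522611200/4782969.
Numerically: E[X] ≈ 2.332e+04.

E[X] = 34459425 · (4/9)^{9} = 111522611200/4782969 ≈ 2.332e+04.


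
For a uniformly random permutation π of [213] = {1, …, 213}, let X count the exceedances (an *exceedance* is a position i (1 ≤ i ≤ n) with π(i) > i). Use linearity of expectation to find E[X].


Write X = Σ_{i=1}^{213} X_i, where X_i = 1_{π(i) > i}.
For each fixed i, π(i) is uniform over {1, …, 213} (marginal of a uniform permutation), so P[π(i) > i] = (n − i)/n. Summing: Σ_{i=1}^{213} (n − i)/n = (0 + 1 + … + 212)/213 = 213(213 − 1)/(2·213) = (213 − 1)/2.
Hence E[X] = Σ_{i=1}^{213} (213 − i)/213 = 106 ≈ 106.00000.

E[X] = 106 = 106.00000.


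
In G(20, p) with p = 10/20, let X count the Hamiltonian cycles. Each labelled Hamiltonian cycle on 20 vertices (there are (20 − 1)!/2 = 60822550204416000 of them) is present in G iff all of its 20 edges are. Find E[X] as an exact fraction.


K_20 has (20 − 1)!/2 = 60822550204416000 labelled Hamiltonian cycles.
For each such Hamiltonian cycle H, let X_H = 1 if all 20 edges of H are present in G. Then P[X_H = 1] = p^{20} = (1/2)^{20} = 1/1048576.
By linearity of expectation: E[X] = Σ_H E[X_H] = 60822550204416000 · p^{20} = 60822550204416000 · 1/1048576 = 1856156927625/32.
Numerically: E[X] ≈ 5.8e+10.

E[X] = 60822550204416000 · (1/2)^{20} = 1856156927625/32 ≈ 5.8e+10.


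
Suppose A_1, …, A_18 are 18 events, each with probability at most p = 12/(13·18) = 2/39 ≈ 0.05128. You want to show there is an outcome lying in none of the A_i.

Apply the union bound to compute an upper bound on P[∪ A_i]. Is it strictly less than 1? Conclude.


Union bound: P[∪_{i=1}^{18} A_i] ≤ Σ_i P[A_i] ≤ 18·p = 18·(2/39) = 12/13.
Numerically: 12/13 ≈ 0.92308.
Is 12/13 < 1? YES.
Since P[∪ A_i] ≤ 12/13 < 1, the complement has P[∩ A_i^c] ≥ 1 − 12/13 = 1/13 > 0, so some outcome avoids every A_i.

18·p = 12/13 ≈ 0.92308; existence CERTIFIED by the union bound.


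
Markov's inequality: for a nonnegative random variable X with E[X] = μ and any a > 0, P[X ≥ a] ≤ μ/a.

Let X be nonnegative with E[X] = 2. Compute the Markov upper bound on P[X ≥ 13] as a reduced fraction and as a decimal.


μ = E[X] = 2, a = 13.
Markov: P[X ≥ 13] ≤ μ/a = (2)/13 = 2/13.
Numerically: ≈ 0.154.
(Since a = 13 > μ = 2.000, the bound 2/13 is < 1 and informative.)

P[X ≥ 13] ≤ 2/13 ≈ 0.154.


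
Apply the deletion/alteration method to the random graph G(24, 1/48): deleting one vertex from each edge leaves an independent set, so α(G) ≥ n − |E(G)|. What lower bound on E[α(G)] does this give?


E[|E(G)|] = C(24, 2)·p = 276 · (1/48) = 23/4.
E[α(G)] ≥ n − E[|E(G)|] = 24 − 23/4 = 73/4.
Numerically: ≈ 18.250000.
(This is only a lower bound; the true E[α(G)] may be larger.)

E[α(G)] ≥ 73/4 ≈ 18.250000.


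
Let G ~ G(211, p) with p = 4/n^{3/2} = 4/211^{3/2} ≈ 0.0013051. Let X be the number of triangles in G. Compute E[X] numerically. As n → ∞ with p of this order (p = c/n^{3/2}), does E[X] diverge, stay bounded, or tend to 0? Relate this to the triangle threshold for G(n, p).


Number of potential triangles: C(211, 3) = 1543465.
Each occurs with probability p³ ≈ (0.0013051)³ ≈ 2.2228437e-09.
By linearity: E[X] = C(211, 3)·p³ ≈ 1543465 · 2.2228437e-09 ≈ 0.00343.
Since α = 3/2 > 1, p = c/n^{3/2} = o(1/n) is below the triangle threshold p ~ 1/n. Asymptotically E[X] ~ (c³/6)·n^{3(1−α)} = (4³/6)·n^{-1.5} → 0, so by Markov's inequality G has no triangles w.h.p.

E[X] ≈ 0.00343; in regime p = Θ(1/n^{3/2}) E[X] tends to 0 (below the triangle threshold p ~ 1/n).


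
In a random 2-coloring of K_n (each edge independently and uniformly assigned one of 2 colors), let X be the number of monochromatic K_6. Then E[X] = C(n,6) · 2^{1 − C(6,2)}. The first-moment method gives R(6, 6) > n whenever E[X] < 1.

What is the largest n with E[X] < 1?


We need C(n, 6) · 2^{1 − 15} < 1, i.e. C(n, 6) < 2^{15 − 1} = 16384.
Check values of n near the boundary:
  n = 11: C(11, 6) = 462; 462 < 16384? YES
  n = 12: C(12, 6) = 924; 924 < 16384? YES
  n = 13: C(13, 6) = 1716; 1716 < 16384? YES
  n = 14: C(14, 6) = 3003; 3003 < 16384? YES
  n = 15: C(15, 6) = 5005; 5005 < 16384? YES
  n = 16: C(16, 6) = 8008; 8008 < 16384? YES
  n = 17: C(17, 6) = 12376; 12376 < 16384? YES
  n = 18: C(18, 6) = 18564; 18564 < 16384? NO
  n = 19: C(19, 6) = 27132; 27132 < 16384? NO
  n = 20: C(20, 6) = 38760; 38760 < 16384? NO
The largest n with C(n, 6) < 16384 is n = 17 (where E[X] = 1547/2048 ≈ 0.7553711). Hence R(6, 6) > 17, i.e. R(6, 6) ≥ 18.

Largest n = 17; hence R(6, 6) > 17.


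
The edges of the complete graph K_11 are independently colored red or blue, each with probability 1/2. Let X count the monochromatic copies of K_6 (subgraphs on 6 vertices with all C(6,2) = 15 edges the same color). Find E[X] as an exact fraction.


Let X = Σ_S X_S over the C(11, 6) = 462 subsets S of size 6, where X_S = 1 if the K_6 on S is monochromatic.
For a fixed S, the K_6 on S has C(6, 2) = 15 edges. P[all 15 edges red] = (1/2)^15, and likewise for blue, so P[monochromatic] = 2·(1/2)^15 = 2^{1 − 15} = 1/16384.
Summing: E[X] = C(11, 6) · 2^{1 − 15} = 462 · 1/16384 = 231/8192.
Numerically: E[X] ≈ 0.0282.

E[X] = C(11,6)·2^(1−C(6,2)) = 231/8192 ≈ 0.0282.


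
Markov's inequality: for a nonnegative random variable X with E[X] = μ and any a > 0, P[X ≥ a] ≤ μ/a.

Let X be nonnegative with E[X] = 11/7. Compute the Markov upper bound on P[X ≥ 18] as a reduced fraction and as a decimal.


μ = E[X] = 11/7, a = 18.
Markov: P[X ≥ 18] ≤ μ/a = (11/7)/18 = 11/126.
Numerically: ≈ 0.0873.
(Since a = 18 > μ = 1.5714, the bound 11/126 is < 1 and informative.)

P[X ≥ 18] ≤ 11/126 ≈ 0.0873.


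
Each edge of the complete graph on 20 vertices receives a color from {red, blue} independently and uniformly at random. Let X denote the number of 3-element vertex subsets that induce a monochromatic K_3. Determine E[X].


Let X = Σ_S X_S over the C(20, 3) = 1140 subsets S of size 3, where X_S = 1 if the K_3 on S is monochromatic.
For a fixed S, the K_3 on S has C(3, 2) = 3 edges. P[all 3 edges red] = (1/2)^3, and likewise for blue, so P[monochromatic] = 2·(1/2)^3 = 2^{1 − 3} = 1/4.
By linearity: E[X] = C(20, 3) · 2^{1 − 3} = 1140 · 1/4 = 285.
Numerically: E[X] ≈ 285.000.

E[X] = C(20,3)·2^(1−C(3,2)) = 285 ≈ 285.000.


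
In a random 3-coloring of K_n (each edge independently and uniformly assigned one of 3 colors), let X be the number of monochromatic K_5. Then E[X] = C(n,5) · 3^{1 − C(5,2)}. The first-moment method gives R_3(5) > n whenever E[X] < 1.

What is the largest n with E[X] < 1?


We need C(n, 5) · 3^{1 − 10} < 1, i.e. C(n, 5) < 3^{10 − 1} = 19683.
Check values of n near the boundary:
  n = 18: C(18, 5) = 8568; 8568 < 19683? YES
  n = 19: C(19, 5) = 11628; 11628 < 19683? YES
  n = 20: C(20, 5) = 15504; 15504 < 19683? YES
  n = 21: C(21, 5) = 20349; 20349 < 19683? NO
  n = 22: C(22, 5) = 26334; 26334 < 19683? NO
The largest n with C(n, 5) < 19683 is n = 20 (where E[X] = 5168/6561 ≈ 0.787685). Hence R_3(5) > 20, i.e. R_3(5) ≥ 21.

Largest n = 20; hence R_3(5) > 20.


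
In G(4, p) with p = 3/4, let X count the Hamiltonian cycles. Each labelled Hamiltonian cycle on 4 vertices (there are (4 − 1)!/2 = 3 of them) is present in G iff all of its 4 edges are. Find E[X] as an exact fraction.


K_4 has (4 − 1)!/2 = 3 labelled Hamiltonian cycles.
For each such Hamiltonian cycle H, let X_H = 1 if all 4 edges of H are present in G. Then P[X_H = 1] = p^{4} = (3/4)^{4} = 81/256.
By linearity of expectation: E[X] = Σ_H E[X_H] = 3 · p^{4} = 3 · 81/256 = 243/256.
Numerically: E[X] ≈ 0.9492.

E[X] = 3 · (3/4)^{4} = 243/256 ≈ 0.9492.


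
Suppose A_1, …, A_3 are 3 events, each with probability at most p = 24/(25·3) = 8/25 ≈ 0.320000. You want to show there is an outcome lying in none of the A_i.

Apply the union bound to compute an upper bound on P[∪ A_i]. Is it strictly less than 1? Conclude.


Union bound: P[∪_{i=1}^{3} A_i] ≤ Σ_i P[A_i] ≤ 3·p = 3·(8/25) = 24/25.
Numerically: 24/25 ≈ 0.960000.
Is 24/25 < 1? YES.
Since P[∪ A_i] ≤ 24/25 < 1, the complement has P[∩ A_i^c] ≥ 1 − 24/25 = 1/25 > 0, so some outcome avoids every A_i.

3·p = 24/25 ≈ 0.960000; existence CERTIFIED by the union bound.


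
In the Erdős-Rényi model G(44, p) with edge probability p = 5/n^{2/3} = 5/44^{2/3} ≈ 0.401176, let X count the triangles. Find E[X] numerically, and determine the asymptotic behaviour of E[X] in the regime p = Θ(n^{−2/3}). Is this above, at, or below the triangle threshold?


Number of potential triangles: C(44, 3) = 13244.
Each occurs with probability p³ ≈ (0.401176)³ ≈ 6.45661157e-02.
By linearity: E[X] = C(44, 3)·p³ ≈ 13244 · 6.45661157e-02 ≈ 855.113636.
Since α = 2/3 < 1, p = c/n^{2/3} ≫ 1/n is above the triangle threshold p ~ 1/n. Asymptotically E[X] ~ (c³/6)·n^{3(1−α)} = (5³/6)·n^{1} → ∞; triangles are abundant w.h.p.

E[X] ≈ 855.113636; in regime p = Θ(1/n^{2/3}) E[X] diverges (above the triangle threshold p ~ 1/n).


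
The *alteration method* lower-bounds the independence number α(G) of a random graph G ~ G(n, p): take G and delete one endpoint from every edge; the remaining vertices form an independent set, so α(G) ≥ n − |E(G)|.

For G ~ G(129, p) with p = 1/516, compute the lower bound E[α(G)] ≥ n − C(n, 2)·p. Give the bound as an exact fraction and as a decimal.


E[|E(G)|] = C(129, 2)·p = 8256 · (1/516) = 16.
E[α(G)] ≥ n − E[|E(G)|] = 129 − 16 = 113.
Numerically: ≈ 113.00000.
(This is only a lower bound; the true E[α(G)] may be larger.)

E[α(G)] ≥ 113 ≈ 113.00000.


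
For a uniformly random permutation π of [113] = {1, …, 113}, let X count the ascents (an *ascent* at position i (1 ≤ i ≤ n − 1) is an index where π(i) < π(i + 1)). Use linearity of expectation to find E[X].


Write X = Σ X_I over i = 1, …, 112, with X_I the indicator of one ascent.
There are 112 indicators.
For each fixed i, the pair (π(i), π(i+1)) is a uniformly random ordered pair of distinct values from {1, …, 113}; by symmetry P[π(i) < π(i+1)] = 1/2.
By linearity: E[X] = 112 · (1/2) = (113 − 1) · (1/2) = 56 ≈ 56.000000.

E[X] = 56 = 56.000000.


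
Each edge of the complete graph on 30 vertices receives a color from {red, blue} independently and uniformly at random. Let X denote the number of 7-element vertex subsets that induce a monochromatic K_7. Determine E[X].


Let X = Σ_S X_S over the C(30, 7) = 2035800 subsets S of size 7, where X_S = 1 if the K_7 on S is monochromatic.
For a fixed S, the K_7 on S has C(7, 2) = 21 edges. P[all 21 edges red] = (1/2)^21, and likewise for blue, so P[monochromatic] = 2·(1/2)^21 = 2^{1 − 21} = 1/1048576.
By linearity: E[X] = C(30, 7) · 2^{1 − 21} = 2035800 · 1/1048576 = 254475/131072.
Numerically: E[X] ≈ 1.94149.

E[X] = C(30,7)·2^(1−C(7,2)) = 254475/131072 ≈ 1.94149.


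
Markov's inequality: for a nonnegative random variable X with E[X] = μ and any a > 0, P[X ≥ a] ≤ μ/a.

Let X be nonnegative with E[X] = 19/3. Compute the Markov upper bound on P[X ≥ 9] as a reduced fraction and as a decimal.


μ = E[X] = 19/3, a = 9.
Markov: P[X ≥ 9] ≤ μ/a = (19/3)/9 = 19/27.
Numerically: ≈ 0.703704.
(Since a = 9 > μ = 6.333333, the bound 19/27 is < 1 and informative.)

P[X ≥ 9] ≤ 19/27 ≈ 0.703704.


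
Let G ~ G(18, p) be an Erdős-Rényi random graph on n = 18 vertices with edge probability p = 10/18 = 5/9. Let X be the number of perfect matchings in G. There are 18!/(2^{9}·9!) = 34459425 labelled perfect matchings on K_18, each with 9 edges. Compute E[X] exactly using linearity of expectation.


K_18 has 18!/(2^{9}·9!) = 34459425 labelled perfect matchings.
For each such perfect matching H, let X_H = 1 if all 9 edges of H are present in G. Then P[X_H = 1] = p^{9} = (5/9)^{9} = 1953125/387420489.
Summing the indicators: E[X] = Σ_H E[X_H] = 34459425 · p^{9} = 34459425 · 1953125/387420489 = 830908203125/4782969.
Numerically: E[X] ≈ 173722.

E[X] = 34459425 · (5/9)^{9} = 830908203125/4782969 ≈ 173722.


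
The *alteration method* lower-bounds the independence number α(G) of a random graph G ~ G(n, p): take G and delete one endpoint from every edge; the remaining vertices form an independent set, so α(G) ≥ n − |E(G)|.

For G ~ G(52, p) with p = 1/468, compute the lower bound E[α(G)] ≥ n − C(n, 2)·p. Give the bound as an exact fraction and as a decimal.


E[|E(G)|] = C(52, 2)·p = 1326 · (1/468) = 17/6.
E[α(G)] ≥ n − E[|E(G)|] = 52 − 17/6 = 295/6.
Numerically: ≈ 49.166667.
(This is only a lower bound; the true E[α(G)] may be larger.)

E[α(G)] ≥ 295/6 ≈ 49.166667.


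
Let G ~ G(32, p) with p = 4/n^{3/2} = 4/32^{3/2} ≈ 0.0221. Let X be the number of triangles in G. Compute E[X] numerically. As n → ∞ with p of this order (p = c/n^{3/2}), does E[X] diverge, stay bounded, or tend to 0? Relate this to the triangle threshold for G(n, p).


Number of potential triangles: C(32, 3) = 4960.
Each occurs with probability p³ ≈ (0.0221)³ ≈ 1.078959e-05.
By linearity: E[X] = C(32, 3)·p³ ≈ 4960 · 1.078959e-05 ≈ 0.0535.
Since α = 3/2 > 1, p = c/n^{3/2} = o(1/n) is below the triangle threshold p ~ 1/n. Asymptotically E[X] ~ (c³/6)·n^{3(1−α)} = (4³/6)·n^{-1.5} → 0, so by Markov's inequality G has no triangles w.h.p.

E[X] ≈ 0.0535; in regime p = Θ(1/n^{3/2}) E[X] tends to 0 (below the triangle threshold p ~ 1/n).


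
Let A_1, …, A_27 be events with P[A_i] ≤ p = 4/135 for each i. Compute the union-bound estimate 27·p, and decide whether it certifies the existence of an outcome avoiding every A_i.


Union bound: P[∪_{i=1}^{27} A_i] ≤ Σ_i P[A_i] ≤ 27·p = 27·(4/135) = 4/5.
Numerically: 4/5 ≈ 0.80000.
Is 4/5 < 1? YES.
Since P[∪ A_i] ≤ 4/5 < 1, the complement has P[∩ A_i^c] ≥ 1 − 4/5 = 1/5 > 0, so some outcome avoids every A_i.

27·p = 4/5 ≈ 0.80000; existence CERTIFIED by the union bound.


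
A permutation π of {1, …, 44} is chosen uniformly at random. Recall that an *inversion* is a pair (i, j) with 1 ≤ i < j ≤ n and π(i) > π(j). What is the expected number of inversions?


Write X = Σ X_I over the C(44, 2) = 946 pairs i < j, with X_I the indicator of one inversion.
There are 946 indicators.
For each fixed pair i < j, the values π(i) and π(j) are two distinct elements of {1, …, 44} in uniformly random order; by symmetry P[π(i) > π(j)] = 1/2.
By linearity: E[X] = 946 · (1/2) = C(44, 2) · (1/2) = 946/2 = 473 ≈ 473.000.

E[X] = 473 = 473.000.


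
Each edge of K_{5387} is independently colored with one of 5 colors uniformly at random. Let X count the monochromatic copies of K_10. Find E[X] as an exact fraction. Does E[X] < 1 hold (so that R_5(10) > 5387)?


E[X] = C(5387, 10) · 5^{1 − 45} = 5624406917627224603154306376491 · 5^{−44} = 5624406917627224603154306376491/5684341886080801486968994140625.
As a reduced fraction: E[X] = 5624406917627224603154306376491/5684341886080801486968994140625 ≈ 0.9894561.
Is E[X] < 1? YES.
Since E[X] < 1, there exists a 5-coloring of K_{5387} with no monochromatic K_10; hence R_5(10) > 5387.

E[X] = 5624406917627224603154306376491/5684341886080801486968994140625 ≈ 0.9894561; E[X] < 1, so R_5(10) > 5387.


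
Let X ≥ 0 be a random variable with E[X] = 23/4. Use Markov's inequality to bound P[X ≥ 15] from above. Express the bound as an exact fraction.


μ = E[X] = 23/4, a = 15.
Markov: P[X ≥ 15] ≤ μ/a = (23/4)/15 = 23/60.
Numerically: ≈ 0.38333.
(Since a = 15 > μ = 5.75000, the bound 23/60 is < 1 and informative.)

P[X ≥ 15] ≤ 23/60 ≈ 0.38333.


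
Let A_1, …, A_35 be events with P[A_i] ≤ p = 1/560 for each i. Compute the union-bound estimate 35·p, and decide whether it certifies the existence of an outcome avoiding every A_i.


Union bound: P[∪_{i=1}^{35} A_i] ≤ Σ_i P[A_i] ≤ 35·p = 35·(1/560) = 1/16.
Numerically: 1/16 ≈ 0.0625.
Is 1/16 < 1? YES.
Since P[∪ A_i] ≤ 1/16 < 1, the complement has P[∩ A_i^c] ≥ 1 − 1/16 = 15/16 > 0, so some outcome avoids every A_i.

35·p = 1/16 ≈ 0.0625; existence CERTIFIED by the union bound.


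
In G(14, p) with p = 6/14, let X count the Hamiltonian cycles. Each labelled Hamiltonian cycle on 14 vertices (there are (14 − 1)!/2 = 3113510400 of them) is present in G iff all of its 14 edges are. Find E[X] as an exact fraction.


K_14 has (14 − 1)!/2 = 3113510400 labelled Hamiltonian cycles.
For each such Hamiltonian cycle H, let X_H = 1 if all 14 edges of H are present in G. Then P[X_H = 1] = p^{14} = (3/7)^{14} = 4782969/678223072849.
By linearity of expectation: E[X] = Σ_H E[X_H] = 3113510400 · p^{14} = 3113510400 · 4782969/678223072849 = 2127403389196800/96889010407.
Numerically: E[X] ≈ 21957.

E[X] = 3113510400 · (3/7)^{14} = 2127403389196800/96889010407 ≈ 21957.


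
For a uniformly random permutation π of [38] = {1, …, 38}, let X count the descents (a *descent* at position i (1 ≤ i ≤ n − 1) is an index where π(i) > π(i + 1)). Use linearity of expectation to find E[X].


Write X = Σ X_I over i = 1, …, 37, with X_I the indicator of one descent.
There are 37 indicators.
For each fixed i, the pair (π(i), π(i+1)) is a uniformly random ordered pair of distinct values from {1, …, 38}; by symmetry P[π(i) > π(i+1)] = 1/2.
By linearity: E[X] = 37 · (1/2) = (38 − 1) · (1/2) = 37/2 ≈ 18.500000.

E[X] = 37/2 = 18.500000.


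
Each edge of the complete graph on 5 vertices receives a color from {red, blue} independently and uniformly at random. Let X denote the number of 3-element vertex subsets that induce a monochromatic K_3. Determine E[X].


Let X = Σ_S X_S over the C(5, 3) = 10 subsets S of size 3, where X_S = 1 if the K_3 on S is monochromatic.
For a fixed S, the K_3 on S has C(3, 2) = 3 edges. P[all 3 edges red] = (1/2)^3, and likewise for blue, so P[monochromatic] = 2·(1/2)^3 = 2^{1 − 3} = 1/4.
Summing: E[X] = C(5, 3) · 2^{1 − 3} = 10 · 1/4 = 5/2.
Numerically: E[X] ≈ 2.500000.

E[X] = C(5,3)·2^(1−C(3,2)) = 5/2 ≈ 2.500000.


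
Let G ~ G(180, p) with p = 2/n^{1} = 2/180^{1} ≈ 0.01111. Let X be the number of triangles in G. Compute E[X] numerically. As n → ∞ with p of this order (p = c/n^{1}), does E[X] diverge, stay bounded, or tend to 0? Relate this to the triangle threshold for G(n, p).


Number of potential triangles: C(180, 3) = 955860.
Each occurs with probability p³ ≈ (0.01111)³ ≈ 1.371742e-06.
By linearity: E[X] = C(180, 3)·p³ ≈ 955860 · 1.371742e-06 ≈ 1.3112.
Here α = 1, so p = 2/n is exactly at the triangle threshold p ~ 1/n. Asymptotically E[X] → c³/6 = 2³/6 = 4/3 ≈ 1.3333, a bounded constant. In this regime the triangle count is asymptotically Poisson(c³/6).

E[X] ≈ 1.3112; in regime p = Θ(1/n^{1}) E[X] stays bounded (at the triangle threshold p ~ 1/n).


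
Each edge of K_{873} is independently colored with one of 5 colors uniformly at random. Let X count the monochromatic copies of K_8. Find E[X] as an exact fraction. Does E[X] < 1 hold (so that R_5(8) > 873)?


E[X] = C(873, 8) · 5^{1 − 28} = 8102594482562031309 · 5^{−27} = 8102594482562031309/7450580596923828125.
As a reduced fraction: E[X] = 8102594482562031309/7450580596923828125 ≈ 1.0875118.
Is E[X] < 1? NO.
Since E[X] ≥ 1, the first-moment bound is inconclusive at n = 873; it does NOT by itself certify R_5(8) > 873.

E[X] = 8102594482562031309/7450580596923828125 ≈ 1.0875118; E[X] ≥ 1; first-moment method inconclusive here.


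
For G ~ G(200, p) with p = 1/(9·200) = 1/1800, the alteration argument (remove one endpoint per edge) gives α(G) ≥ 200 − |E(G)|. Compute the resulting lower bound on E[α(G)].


E[|E(G)|] = C(200, 2)·p = 19900 · (1/1800) = 199/18.
E[α(G)] ≥ n − E[|E(G)|] = 200 − 199/18 = 3401/18.
Numerically: ≈ 188.9444.
(This is only a lower bound; the true E[α(G)] may be larger.)

E[α(G)] ≥ 3401/18 ≈ 188.9444.


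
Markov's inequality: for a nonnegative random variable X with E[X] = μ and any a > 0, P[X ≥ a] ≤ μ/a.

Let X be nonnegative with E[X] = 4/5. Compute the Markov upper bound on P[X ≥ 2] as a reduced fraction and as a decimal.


μ = E[X] = 4/5, a = 2.
Markov: P[X ≥ 2] ≤ μ/a = (4/5)/2 = 2/5.
Numerically: ≈ 0.400.
(Since a = 2 > μ = 0.800, the bound 2/5 is < 1 and informative.)

P[X ≥ 2] ≤ 2/5 ≈ 0.400.


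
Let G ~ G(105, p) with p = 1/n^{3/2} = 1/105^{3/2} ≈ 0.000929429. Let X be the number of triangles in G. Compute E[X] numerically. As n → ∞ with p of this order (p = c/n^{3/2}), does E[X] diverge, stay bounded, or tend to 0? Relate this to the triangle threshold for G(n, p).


Number of potential triangles: C(105, 3) = 187460.
Each occurs with probability p³ ≈ (0.000929429)³ ≈ 8.02875405e-10.
By linearity: E[X] = C(105, 3)·p³ ≈ 187460 · 8.02875405e-10 ≈ 0.000151.
Since α = 3/2 > 1, p = c/n^{3/2} = o(1/n) is below the triangle threshold p ~ 1/n. Asymptotically E[X] ~ (c³/6)·n^{3(1−α)} = (1³/6)·n^{-1.5} → 0, so by Markov's inequality G has no triangles w.h.p.

E[X] ≈ 0.000151; in regime p = Θ(1/n^{3/2}) E[X] tends to 0 (below the triangle threshold p ~ 1/n).


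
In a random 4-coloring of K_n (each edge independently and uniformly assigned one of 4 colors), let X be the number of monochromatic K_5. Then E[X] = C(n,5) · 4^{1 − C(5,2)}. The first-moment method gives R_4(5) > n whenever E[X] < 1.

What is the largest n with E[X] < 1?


We need C(n, 5) · 4^{1 − 10} < 1, i.e. C(n, 5) < 4^{10 − 1} = 262144.
Check values of n near the boundary:
  n = 28: C(28, 5) = 98280; 98280 < 262144? YES
  n = 29: C(29, 5) = 118755; 118755 < 262144? YES
  n = 30: C(30, 5) = 142506; 142506 < 262144? YES
  n = 31: C(31, 5) = 169911; 169911 < 262144? YES
  n = 32: C(32, 5) = 201376; 201376 < 262144? YES
  n = 33: C(33, 5) = 237336; 237336 < 262144? YES
  n = 34: C(34, 5) = 278256; 278256 < 262144? NO
  n = 35: C(35, 5) = 324632; 324632 < 262144? NO
The largest n with C(n, 5) < 262144 is n = 33 (where E[X] = 29667/32768 ≈ 0.905). Hence R_4(5) > 33, i.e. R_4(5) ≥ 34.

Largest n = 33; hence R_4(5) > 33.


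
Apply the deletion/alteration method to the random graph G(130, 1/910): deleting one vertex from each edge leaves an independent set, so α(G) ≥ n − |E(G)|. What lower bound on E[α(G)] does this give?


E[|E(G)|] = C(130, 2)·p = 8385 · (1/910) = 129/14.
E[α(G)] ≥ n − E[|E(G)|] = 130 − 129/14 = 1691/14.
Numerically: ≈ 120.786.
(This is only a lower bound; the true E[α(G)] may be larger.)

E[α(G)] ≥ 1691/14 ≈ 120.786.


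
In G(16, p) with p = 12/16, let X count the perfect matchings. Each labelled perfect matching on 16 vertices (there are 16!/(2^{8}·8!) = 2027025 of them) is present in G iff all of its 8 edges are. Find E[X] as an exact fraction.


K_16 has 16!/(2^{8}·8!) = 2027025 labelled perfect matchings.
For each such perfect matching H, let X_H = 1 if all 8 edges of H are present in G. Then P[X_H = 1] = p^{8} = (3/4)^{8} = 6561/65536.
By linearity of expectation: E[X] = Σ_H E[X_H] = 2027025 · p^{8} = 2027025 · 6561/65536 = 13299311025/65536.
Numerically: E[X] ≈ 2.0293e+05.

E[X] = 2027025 · (3/4)^{8} = 13299311025/65536 ≈ 2.0293e+05.


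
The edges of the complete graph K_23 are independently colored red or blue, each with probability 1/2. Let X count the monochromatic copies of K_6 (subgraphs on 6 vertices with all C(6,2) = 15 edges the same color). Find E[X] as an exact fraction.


Let X = Σ_S X_S over the C(23, 6) = 100947 subsets S of size 6, where X_S = 1 if the K_6 on S is monochromatic.
For a fixed S, the K_6 on S has C(6, 2) = 15 edges. P[all 15 edges red] = (1/2)^15, and likewise for blue, so P[monochromatic] = 2·(1/2)^15 = 2^{1 − 15} = 1/16384.
Summing: E[X] = C(23, 6) · 2^{1 − 15} = 100947 · 1/16384 = 100947/16384.
Numerically: E[X] ≈ 6.161316.

E[X] = C(23,6)·2^(1−C(6,2)) = 100947/16384 ≈ 6.161316.


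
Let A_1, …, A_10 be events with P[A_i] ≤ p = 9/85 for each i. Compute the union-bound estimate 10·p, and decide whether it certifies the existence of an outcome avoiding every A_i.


Union bound: P[∪_{i=1}^{10} A_i] ≤ Σ_i P[A_i] ≤ 10·p = 10·(9/85) = 18/17.
Numerically: 18/17 ≈ 1.0588235.
Is 18/17 < 1? NO.
Since the bound 18/17 is ≥ 1, the union bound is uninformative here; it does NOT by itself certify existence.

10·p = 18/17 ≈ 1.0588235; existence NOT certified by the union bound.


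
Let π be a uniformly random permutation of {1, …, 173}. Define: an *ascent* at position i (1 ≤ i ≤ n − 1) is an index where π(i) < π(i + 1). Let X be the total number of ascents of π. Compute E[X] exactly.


Write X = Σ X_I over i = 1, …, 172, with X_I the indicator of one ascent.
There are 172 indicators.
For each fixed i, the pair (π(i), π(i+1)) is a uniformly random ordered pair of distinct values from {1, …, 173}; by symmetry P[π(i) < π(i+1)] = 1/2.
By linearity: E[X] = 172 · (1/2) = (173 − 1) · (1/2) = 86 ≈ 86.000000.

E[X] = 86 = 86.000000.


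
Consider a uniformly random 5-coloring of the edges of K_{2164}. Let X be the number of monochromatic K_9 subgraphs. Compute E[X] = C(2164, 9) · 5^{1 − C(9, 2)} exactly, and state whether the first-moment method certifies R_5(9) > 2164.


E[X] = C(2164, 9) · 5^{1 − 36} = 2820446946663120530187432 · 5^{−35} = 2820446946663120530187432/2910383045673370361328125.
As a reduced fraction: E[X] = 2820446946663120530187432/2910383045673370361328125 ≈ 0.9691.
Is E[X] < 1? YES.
Since E[X] < 1, there exists a 5-coloring of K_{2164} with no monochromatic K_9; hence R_5(9) > 2164.

E[X] = 2820446946663120530187432/2910383045673370361328125 ≈ 0.9691; E[X] < 1, so R_5(9) > 2164.


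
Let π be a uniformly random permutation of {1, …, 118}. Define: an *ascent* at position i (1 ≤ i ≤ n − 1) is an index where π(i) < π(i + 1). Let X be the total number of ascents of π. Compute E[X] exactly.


Write X = Σ X_I over i = 1, …, 117, with X_I the indicator of one ascent.
There are 117 indicators.
For each fixed i, the pair (π(i), π(i+1)) is a uniformly random ordered pair of distinct values from {1, …, 118}; by symmetry P[π(i) < π(i+1)] = 1/2.
By linearity: E[X] = 117 · (1/2) = (118 − 1) · (1/2) = 117/2 ≈ 58.5000.

E[X] = 117/2 = 58.5000.


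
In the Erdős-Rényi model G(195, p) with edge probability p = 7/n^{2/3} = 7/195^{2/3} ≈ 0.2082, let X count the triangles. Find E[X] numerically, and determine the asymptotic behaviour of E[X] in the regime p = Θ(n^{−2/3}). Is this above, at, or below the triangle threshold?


Number of potential triangles: C(195, 3) = 1216865.
Each occurs with probability p³ ≈ (0.2082)³ ≈ 9.020381e-03.
By linearity: E[X] = C(195, 3)·p³ ≈ 1216865 · 9.020381e-03 ≈ 10976.5863.
Since α = 2/3 < 1, p = c/n^{2/3} ≫ 1/n is above the triangle threshold p ~ 1/n. Asymptotically E[X] ~ (c³/6)·n^{3(1−α)} = (7³/6)·n^{1} → ∞; triangles are abundant w.h.p.

E[X] ≈ 10976.5863; in regime p = Θ(1/n^{2/3}) E[X] diverges (above the triangle threshold p ~ 1/n).


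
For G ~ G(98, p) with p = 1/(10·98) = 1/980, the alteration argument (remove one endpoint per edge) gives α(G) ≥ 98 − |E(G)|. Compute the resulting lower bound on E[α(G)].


E[|E(G)|] = C(98, 2)·p = 4753 · (1/980) = 97/20.
E[α(G)] ≥ n − E[|E(G)|] = 98 − 97/20 = 1863/20.
Numerically: ≈ 93.15000.
(This is only a lower bound; the true E[α(G)] may be larger.)

E[α(G)] ≥ 1863/20 ≈ 93.15000.


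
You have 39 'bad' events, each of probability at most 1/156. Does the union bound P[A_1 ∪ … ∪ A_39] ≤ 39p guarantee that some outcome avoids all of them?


Union bound: P[∪_{i=1}^{39} A_i] ≤ Σ_i P[A_i] ≤ 39·p = 39·(1/156) = 1/4.
Numerically: 1/4 ≈ 0.250000.
Is 1/4 < 1? YES.
Since P[∪ A_i] ≤ 1/4 < 1, the complement has P[∩ A_i^c] ≥ 1 − 1/4 = 3/4 > 0, so some outcome avoids every A_i.

39·p = 1/4 ≈ 0.250000; existence CERTIFIED by the union bound.


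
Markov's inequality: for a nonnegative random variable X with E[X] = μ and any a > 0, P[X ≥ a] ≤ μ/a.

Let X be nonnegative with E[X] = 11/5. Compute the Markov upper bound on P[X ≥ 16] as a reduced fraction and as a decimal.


μ = E[X] = 11/5, a = 16.
Markov: P[X ≥ 16] ≤ μ/a = (11/5)/16 = 11/80.
Numerically: ≈ 0.137500.
(Since a = 16 > μ = 2.200000, the bound 11/80 is < 1 and informative.)

P[X ≥ 16] ≤ 11/80 ≈ 0.137500.


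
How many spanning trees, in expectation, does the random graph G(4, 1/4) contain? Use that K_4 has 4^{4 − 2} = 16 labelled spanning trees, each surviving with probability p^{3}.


K_4 has 4^{4 − 2} = 16 labelled spanning trees.
For each such spanning tree H, let X_H = 1 if all 3 edges of H are present in G. Then P[X_H = 1] = p^{3} = (1/4)^{3} = 1/64.
Summing the indicators: E[X] = Σ_H E[X_H] = 16 · p^{3} = 16 · 1/64 = 1/4.
Numerically: E[X] ≈ 0.25.

E[X] = 16 · (1/4)^{3} = 1/4 ≈ 0.25.


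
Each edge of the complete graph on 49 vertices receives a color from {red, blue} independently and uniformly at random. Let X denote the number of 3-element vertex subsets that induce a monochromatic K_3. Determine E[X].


Let X = Σ_S X_S over the C(49, 3) = 18424 subsets S of size 3, where X_S = 1 if the K_3 on S is monochromatic.
For a fixed S, the K_3 on S has C(3, 2) = 3 edges. P[all 3 edges red] = (1/2)^3, and likewise for blue, so P[monochromatic] = 2·(1/2)^3 = 2^{1 − 3} = 1/4.
By linearity: E[X] = C(49, 3) · 2^{1 − 3} = 18424 · 1/4 = 4606.
Numerically: E[X] ≈ 4606.0000.

E[X] = C(49,3)·2^(1−C(3,2)) = 4606 ≈ 4606.0000.


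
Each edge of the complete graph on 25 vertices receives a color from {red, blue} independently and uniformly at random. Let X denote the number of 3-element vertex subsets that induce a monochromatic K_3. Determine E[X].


Let X = Σ_S X_S over the C(25, 3) = 2300 subsets S of size 3, where X_S = 1 if the K_3 on S is monochromatic.
For a fixed S, the K_3 on S has C(3, 2) = 3 edges. P[all 3 edges red] = (1/2)^3, and likewise for blue, so P[monochromatic] = 2·(1/2)^3 = 2^{1 − 3} = 1/4.
Summing: E[X] = C(25, 3) · 2^{1 − 3} = 2300 · 1/4 = 575.
Numerically: E[X] ≈ 575.000.

E[X] = C(25,3)·2^(1−C(3,2)) = 575 ≈ 575.000.


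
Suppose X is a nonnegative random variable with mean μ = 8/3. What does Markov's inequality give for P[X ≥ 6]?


μ = E[X] = 8/3, a = 6.
Markov: P[X ≥ 6] ≤ μ/a = (8/3)/6 = 4/9.
Numerically: ≈ 0.444444.
(Since a = 6 > μ = 2.666667, the bound 4/9 is < 1 and informative.)

P[X ≥ 6] ≤ 4/9 ≈ 0.444444.


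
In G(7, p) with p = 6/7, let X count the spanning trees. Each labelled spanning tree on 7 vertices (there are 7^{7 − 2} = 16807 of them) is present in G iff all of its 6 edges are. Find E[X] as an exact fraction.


K_7 has 7^{7 − 2} = 16807 labelled spanning trees.
For each such spanning tree H, let X_H = 1 if all 6 edges of H are present in G. Then P[X_H = 1] = p^{6} = (6/7)^{6} = 46656/117649.
By linearity: E[X] = Σ_H E[X_H] = 16807 · p^{6} = 16807 · 46656/117649 = 46656/7.
Numerically: E[X] ≈ 6.67e+03.

E[X] = 16807 · (6/7)^{6} = 46656/7 ≈ 6.67e+03.


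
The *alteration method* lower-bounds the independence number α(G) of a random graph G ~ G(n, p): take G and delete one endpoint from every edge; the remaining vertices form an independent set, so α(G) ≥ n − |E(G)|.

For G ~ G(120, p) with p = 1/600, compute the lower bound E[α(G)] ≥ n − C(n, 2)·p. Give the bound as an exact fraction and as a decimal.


E[|E(G)|] = C(120, 2)·p = 7140 · (1/600) = 119/10.
E[α(G)] ≥ n − E[|E(G)|] = 120 − 119/10 = 1081/10.
Numerically: ≈ 108.1000.
(This is only a lower bound; the true E[α(G)] may be larger.)

E[α(G)] ≥ 1081/10 ≈ 108.1000.


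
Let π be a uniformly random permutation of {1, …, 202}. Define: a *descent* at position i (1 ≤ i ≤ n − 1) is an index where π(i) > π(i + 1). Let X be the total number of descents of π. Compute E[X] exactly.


Write X = Σ X_I over i = 1, …, 201, with X_I the indicator of one descent.
There are 201 indicators.
For each fixed i, the pair (π(i), π(i+1)) is a uniformly random ordered pair of distinct values from {1, …, 202}; by symmetry P[π(i) > π(i+1)] = 1/2.
By linearity: E[X] = 201 · (1/2) = (202 − 1) · (1/2) = 201/2 ≈ 100.5000.

E[X] = 201/2 = 100.5000.


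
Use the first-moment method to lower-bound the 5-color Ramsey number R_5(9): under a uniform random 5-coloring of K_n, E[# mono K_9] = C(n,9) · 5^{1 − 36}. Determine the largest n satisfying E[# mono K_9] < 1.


We need C(n, 9) · 5^{1 − 36} < 1, i.e. C(n, 9) < 5^{36 − 1} = 2910383045673370361328125.
Check values of n near the boundary:
  n = 2167: C(2167, 9) = 2855899084841489792706810; 2855899084841489792706810 < 2910383045673370361328125? YES
  n = 2168: C(2168, 9) = 2867804175977929537095120; 2867804175977929537095120 < 2910383045673370361328125? YES
  n = 2169: C(2169, 9) = 2879753360044504243499683; 2879753360044504243499683 < 2910383045673370361328125? YES
  n = 2170: C(2170, 9) = 2891746779868845075610510; 2891746779868845075610510 < 2910383045673370361328125? YES
  n = 2171: C(2171, 9) = 2903784578674959601827205; 2903784578674959601827205 < 2910383045673370361328125? YES
  n = 2172: C(2172, 9) = 2915866900084148060642020; 2915866900084148060642020 < 2910383045673370361328125? NO
  n = 2173: C(2173, 9) = 2927993888115921319674265; 2927993888115921319674265 < 2910383045673370361328125? NO
  n = 2174: C(2174, 9) = 2940165687188920530702934; 2940165687188920530702934 < 2910383045673370361328125? NO
The largest n with C(n, 9) < 2910383045673370361328125 is n = 2171 (where E[X] = 580756915734991920365441/582076609134674072265625 ≈ 0.997733). Hence R_5(9) > 2171, i.e. R_5(9) ≥ 2172.

Largest n = 2171; hence R_5(9) > 2171.
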